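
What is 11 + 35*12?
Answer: 431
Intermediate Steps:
11 + 35*12 = 11 + 420 = 431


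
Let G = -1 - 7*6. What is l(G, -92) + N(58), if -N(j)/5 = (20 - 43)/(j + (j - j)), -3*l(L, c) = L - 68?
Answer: 2261/58 ≈ 38.983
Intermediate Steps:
G = -43 (G = -1 - 42 = -43)
l(L, c) = 68/3 - L/3 (l(L, c) = -(L - 68)/3 = -(-68 + L)/3 = 68/3 - L/3)
N(j) = 115/j (N(j) = -5*(20 - 43)/(j + (j - j)) = -(-115)/(j + 0) = -(-115)/j = 115/j)
l(G, -92) + N(58) = (68/3 - ⅓*(-43)) + 115/58 = (68/3 + 43/3) + 115*(1/58) = 37 + 115/58 = 2261/58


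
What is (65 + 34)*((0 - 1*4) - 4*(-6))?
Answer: 1980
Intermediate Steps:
(65 + 34)*((0 - 1*4) - 4*(-6)) = 99*((0 - 4) + 24) = 99*(-4 + 24) = 99*20 = 1980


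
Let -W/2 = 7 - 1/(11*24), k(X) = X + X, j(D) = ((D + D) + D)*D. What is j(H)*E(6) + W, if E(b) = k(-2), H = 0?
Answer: -1847/132 ≈ -13.992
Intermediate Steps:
j(D) = 3*D² (j(D) = (2*D + D)*D = (3*D)*D = 3*D²)
k(X) = 2*X
E(b) = -4 (E(b) = 2*(-2) = -4)
W = -1847/132 (W = -2*(7 - 1/(11*24)) = -2*(7 - 1*1/264) = -2*(7 - 1/264) = -2*1847/264 = -1847/132 ≈ -13.992)
j(H)*E(6) + W = (3*0²)*(-4) - 1847/132 = (3*0)*(-4) - 1847/132 = 0*(-4) - 1847/132 = 0 - 1847/132 = -1847/132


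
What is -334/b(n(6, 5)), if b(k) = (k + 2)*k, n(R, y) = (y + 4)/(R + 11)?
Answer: -96526/387 ≈ -249.42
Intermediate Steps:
n(R, y) = (4 + y)/(11 + R)
b(k) = k*(2 + k) (b(k) = (2 + k)*k = k*(2 + k))
-334/b(n(6, 5)) = -334*(11 + 6)/((2 + (4 + 5)/(11 + 6))*(4 + 5)) = -334*17/(9*(2 + 9/17)) = -334/((9/17)*(43/17)) = -334/387/289 = -334*289/387 = -96526/387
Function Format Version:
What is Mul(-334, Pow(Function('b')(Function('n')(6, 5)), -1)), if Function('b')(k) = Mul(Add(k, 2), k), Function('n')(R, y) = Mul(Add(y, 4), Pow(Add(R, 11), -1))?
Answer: Rational(-96526, 387) ≈ -249.42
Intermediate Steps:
Function('n')(R, y) = Mul(Pow(Add(11, R), -1), Add(4, y)) (Function('n')(R, y) = Mul(Add(4, y), Pow(Add(11, R), -1)) = Mul(Pow(Add(11, R), -1), Add(4, y)))
Function('b')(k) = Mul(k, Add(2, k)) (Function('b')(k) = Mul(Add(2, k), k) = Mul(k, Add(2, k)))
Mul(-334, Pow(Function('b')(Function('n')(6, 5)), -1)) = Mul(-334, Pow(Mul(Mul(Pow(Add(11, 6), -1), Add(4, 5)), Add(2, Mul(Pow(Add(11, 6), -1), Add(4, 5)))), -1)) = Mul(-334, Pow(Mul(Mul(Pow(17, -1), 9), Add(2, Mul(Pow(17, -1), 9))), -1)) = Mul(-334, Pow(Mul(Mul(Rational(1, 17), 9), Add(2, Mul(Rational(1, 17), 9))), -1)) = Mul(-334, Pow(Mul(Rational(9, 17), Add(2, Rational(9, 17))), -1)) = Mul(-334, Pow(Mul(Rational(9, 17), Rational(43, 17)), -1)) = Mul(-334, Pow(Rational(387, 289), -1)) = Mul(-334, Rational(289, 387)) = Rational(-96526, 387)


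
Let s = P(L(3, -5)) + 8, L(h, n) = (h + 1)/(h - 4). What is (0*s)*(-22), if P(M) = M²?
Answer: 0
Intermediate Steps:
L(h, n) = (1 + h)/(-4 + h)
s = 24 (s = ((1 + 3)/(-4 + 3))² + 8 = (4/(-1))² + 8 = (-1*4)² + 8 = (-4)² + 8 = 16 + 8 = 24)
(0*s)*(-22) = (0*24)*(-22) = 0*(-22) = 0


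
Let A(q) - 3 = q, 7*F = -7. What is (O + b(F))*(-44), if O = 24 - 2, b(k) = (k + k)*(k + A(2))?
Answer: -616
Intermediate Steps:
F = -1 (F = (⅐)*(-7) = -1)
A(q) = 3 + q
b(k) = 2*k*(5 + k) (b(k) = (k + k)*(k + (3 + 2)) = (2*k)*(k + 5) = (2*k)*(5 + k) = 2*k*(5 + k))
O = 22
(O + b(F))*(-44) = (22 + 2*(-1)*(5 - 1))*(-44) = (22 + 2*(-1)*4)*(-44) = (22 - 8)*(-44) = 14*(-44) = -616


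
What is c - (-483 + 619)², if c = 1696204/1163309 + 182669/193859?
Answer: -4170638112892819/225517919431 ≈ -18494.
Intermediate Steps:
c = 541324902957/225517919431 (c = 1696204*(1/1163309) + 182669*(1/193859) = 1696204/1163309 + 182669/193859 = 541324902957/225517919431 ≈ 2.4004)
c - (-483 + 619)² = 541324902957/225517919431 - (-483 + 619)² = 541324902957/225517919431 - 1*136² = 541324902957/225517919431 - 1*18496 = 541324902957/225517919431 - 18496 = -4170638112892819/225517919431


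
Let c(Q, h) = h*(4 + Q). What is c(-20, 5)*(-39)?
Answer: 3120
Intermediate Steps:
c(-20, 5)*(-39) = (5*(4 - 20))*(-39) = (5*(-16))*(-39) = -80*(-39) = 3120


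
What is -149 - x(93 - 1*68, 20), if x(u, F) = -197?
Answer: 48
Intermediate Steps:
-149 - x(93 - 1*68, 20) = -149 - 1*(-197) = -149 + 197 = 48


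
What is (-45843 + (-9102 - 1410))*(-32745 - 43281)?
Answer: 4284445230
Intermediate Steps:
(-45843 + (-9102 - 1410))*(-32745 - 43281) = (-45843 - 10512)*(-76026) = -56355*(-76026) = 4284445230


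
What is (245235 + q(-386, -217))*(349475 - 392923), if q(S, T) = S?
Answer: -10638199352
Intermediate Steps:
(245235 + q(-386, -217))*(349475 - 392923) = (245235 - 386)*(349475 - 392923) = 244849*(-43448) = -10638199352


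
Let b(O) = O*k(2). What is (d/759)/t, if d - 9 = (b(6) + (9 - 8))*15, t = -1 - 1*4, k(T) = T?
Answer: -68/1265 ≈ -0.053755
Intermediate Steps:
t = -5 (t = -1 - 4 = -5)
b(O) = 2*O (b(O) = O*2 = 2*O)
d = 204 (d = 9 + (2*6 + (9 - 8))*15 = 9 + (12 + 1)*15 = 9 + 13*15 = 9 + 195 = 204)
(d/759)/t = (204/759)/(-5) = -204/(5*759) = -⅕*68/253 = -68/1265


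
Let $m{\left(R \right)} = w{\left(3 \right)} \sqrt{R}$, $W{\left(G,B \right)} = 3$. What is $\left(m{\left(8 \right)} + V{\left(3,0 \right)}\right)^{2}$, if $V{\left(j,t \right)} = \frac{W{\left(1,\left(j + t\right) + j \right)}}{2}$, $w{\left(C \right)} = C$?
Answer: $\frac{297}{4} + 18 \sqrt{2} \approx 99.706$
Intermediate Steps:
$V{\left(j,t \right)} = \frac{3}{2}$
$m{\left(R \right)} = 3 \sqrt{R}$
$\left(m{\left(8 \right)} + V{\left(3,0 \right)}\right)^{2} = \left(3 \sqrt{8} + \frac{3}{2}\right)^{2} = \left(3 \cdot 2 \sqrt{2} + \frac{3}{2}\right)^{2} = \left(6 \sqrt{2} + \frac{3}{2}\right)^{2} = \left(\frac{3}{2} + 6 \sqrt{2}\right)^{2}$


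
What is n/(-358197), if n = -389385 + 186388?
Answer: 202997/358197 ≈ 0.56672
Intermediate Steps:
n = -202997
n/(-358197) = -202997/(-358197) = -202997*(-1/358197) = 202997/358197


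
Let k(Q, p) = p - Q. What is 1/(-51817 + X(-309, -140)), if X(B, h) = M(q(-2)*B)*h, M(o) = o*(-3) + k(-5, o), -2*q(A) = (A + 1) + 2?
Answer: -1/9257 ≈ -0.00010803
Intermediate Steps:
q(A) = -3/2 - A/2 (q(A) = -((A + 1) + 2)/2 = -((1 + A) + 2)/2 = -(3 + A)/2 = -3/2 - A/2)
M(o) = 5 - 2*o (M(o) = o*(-3) + (o - 1*(-5)) = -3*o + (o + 5) = -3*o + (5 + o) = 5 - 2*o)
X(B, h) = h*(5 + B) (X(B, h) = (5 - 2*(-3/2 - ½*(-2))*B)*h = (5 - 2*(-3/2 + 1)*B)*h = (5 - (-1)*B)*h = (5 + B)*h = h*(5 + B))
1/(-51817 + X(-309, -140)) = 1/(-51817 - 140*(5 - 309)) = 1/(-51817 - 140*(-304)) = 1/(-51817 + 42560) = 1/(-9257) = -1/9257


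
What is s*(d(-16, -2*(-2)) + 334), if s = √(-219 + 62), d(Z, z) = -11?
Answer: 323*I*√157 ≈ 4047.2*I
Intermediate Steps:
s = I*√157 (s = √(-157) = I*√157 ≈ 12.53*I)
s*(d(-16, -2*(-2)) + 334) = (I*√157)*(-11 + 334) = (I*√157)*323 = 323*I*√157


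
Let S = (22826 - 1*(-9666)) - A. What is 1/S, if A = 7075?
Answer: 1/25417 ≈ 3.9344e-5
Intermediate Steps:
S = 25417 (S = (22826 - 1*(-9666)) - 1*7075 = (22826 + 9666) - 7075 = 32492 - 7075 = 25417)
1/S = 1/25417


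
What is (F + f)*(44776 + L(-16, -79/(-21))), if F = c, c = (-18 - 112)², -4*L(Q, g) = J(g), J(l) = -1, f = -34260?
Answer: -777315700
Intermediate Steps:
L(Q, g) = ¼ (L(Q, g) = -¼*(-1) = ¼)
c = 16900 (c = (-130)² = 16900)
F = 16900
(F + f)*(44776 + L(-16, -79/(-21))) = (16900 - 34260)*(44776 + ¼) = -17360*179105/4 = -777315700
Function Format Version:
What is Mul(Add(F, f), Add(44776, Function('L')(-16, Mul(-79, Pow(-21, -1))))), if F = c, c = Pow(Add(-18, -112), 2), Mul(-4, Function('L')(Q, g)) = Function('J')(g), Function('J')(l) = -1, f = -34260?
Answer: -777315700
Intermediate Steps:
Function('L')(Q, g) = Rational(1, 4) (Function('L')(Q, g) = Mul(Rational(-1, 4), -1) = Rational(1, 4))
c = 16900 (c = Pow(-130, 2) = 16900)
F = 16900
Mul(Add(F, f), Add(44776, Function('L')(-16, Mul(-79, Pow(-21, -1))))) = Mul(Add(16900, -34260), Add(44776, Rational(1, 4))) = Mul(-17360, Rational(179105, 4)) = -777315700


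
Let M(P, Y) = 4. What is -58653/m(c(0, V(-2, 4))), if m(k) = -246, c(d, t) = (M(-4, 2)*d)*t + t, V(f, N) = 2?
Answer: 19551/82 ≈ 238.43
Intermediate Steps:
c(d, t) = t + 4*d*t (c(d, t) = (4*d)*t + t = 4*d*t + t = t + 4*d*t)
-58653/m(c(0, V(-2, 4))) = -58653/(-246) = -58653*(-1/246) = 19551/82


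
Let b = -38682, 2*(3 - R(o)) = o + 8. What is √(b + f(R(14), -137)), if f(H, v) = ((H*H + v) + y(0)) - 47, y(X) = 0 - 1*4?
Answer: I*√38806 ≈ 196.99*I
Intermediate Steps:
y(X) = -4 (y(X) = 0 - 4 = -4)
R(o) = -1 - o/2 (R(o) = 3 - (o + 8)/2 = 3 - (8 + o)/2 = 3 + (-4 - o/2) = -1 - o/2)
f(H, v) = -51 + v + H² (f(H, v) = ((H*H + v) - 4) - 47 = ((H² + v) - 4) - 47 = ((v + H²) - 4) - 47 = (-4 + v + H²) - 47 = -51 + v + H²)
√(b + f(R(14), -137)) = √(-38682 + (-51 - 137 + (-1 - ½*14)²)) = √(-38682 + (-51 - 137 + (-1 - 7)²)) = √(-38682 + (-51 - 137 + (-8)²)) = √(-38682 + (-51 - 137 + 64)) = √(-38682 - 124) = √(-38806) = I*√38806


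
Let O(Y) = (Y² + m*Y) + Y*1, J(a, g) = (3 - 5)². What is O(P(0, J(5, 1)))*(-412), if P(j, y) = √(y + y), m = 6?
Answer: -3296 - 5768*√2 ≈ -11453.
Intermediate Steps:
J(a, g) = 4 (J(a, g) = (-2)² = 4)
P(j, y) = √2*√y (P(j, y) = √(2*y) = √2*√y)
O(Y) = Y² + 7*Y (O(Y) = (Y² + 6*Y) + Y*1 = (Y² + 6*Y) + Y = Y² + 7*Y)
O(P(0, J(5, 1)))*(-412) = ((√2*√4)*(7 + √2*√4))*(-412) = ((√2*2)*(7 + √2*2))*(-412) = ((2*√2)*(7 + 2*√2))*(-412) = (2*√2*(7 + 2*√2))*(-412) = -824*√2*(7 + 2*√2)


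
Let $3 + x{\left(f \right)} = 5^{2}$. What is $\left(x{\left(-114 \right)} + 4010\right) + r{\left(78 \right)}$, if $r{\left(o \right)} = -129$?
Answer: $3903$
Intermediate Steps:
$x{\left(f \right)} = 22$ ($x{\left(f \right)} = -3 + 5^{2} = -3 + 25 = 22$)
$\left(x{\left(-114 \right)} + 4010\right) + r{\left(78 \right)} = \left(22 + 4010\right) - 129 = 4032 - 129 = 3903$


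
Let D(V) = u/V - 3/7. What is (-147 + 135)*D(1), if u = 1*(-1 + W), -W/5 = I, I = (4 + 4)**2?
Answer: 27000/7 ≈ 3857.1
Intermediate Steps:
I = 64 (I = 8**2 = 64)
W = -320 (W = -5*64 = -320)
u = -321 (u = 1*(-1 - 320) = 1*(-321) = -321)
D(V) = -3/7 - 321/V (D(V) = -321/V - 3/7 = -3/7 - 321/V)
(-147 + 135)*D(1) = (-147 + 135)*(-3/7 - 321/1) = -12*(-3/7 - 321*1) = -12*(-3/7 - 321) = -12*(-2250/7) = 27000/7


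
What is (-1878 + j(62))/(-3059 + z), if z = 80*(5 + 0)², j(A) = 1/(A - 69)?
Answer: 13147/7413 ≈ 1.7735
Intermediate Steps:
j(A) = 1/(-69 + A)
z = 2000 (z = 80*5² = 80*25 = 2000)
(-1878 + j(62))/(-3059 + z) = (-1878 + 1/(-69 + 62))/(-3059 + 2000) = (-1878 + 1/(-7))/(-1059) = (-1878 - ⅐)*(-1/1059) = -13147/7*(-1/1059) = 13147/7413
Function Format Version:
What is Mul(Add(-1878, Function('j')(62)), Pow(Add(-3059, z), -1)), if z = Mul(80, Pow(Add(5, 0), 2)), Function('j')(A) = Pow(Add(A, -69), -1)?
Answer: Rational(13147, 7413) ≈ 1.7735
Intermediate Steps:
Function('j')(A) = Pow(Add(-69, A), -1)
z = 2000 (z = Mul(80, Pow(5, 2)) = Mul(80, 25) = 2000)
Mul(Add(-1878, Function('j')(62)), Pow(Add(-3059, z), -1)) = Mul(Add(-1878, Pow(Add(-69, 62), -1)), Pow(Add(-3059, 2000), -1)) = Mul(Add(-1878, Pow(-7, -1)), Pow(-1059, -1)) = Mul(Add(-1878, Rational(-1, 7)), Rational(-1, 1059)) = Mul(Rational(-13147, 7), Rational(-1, 1059)) = Rational(13147, 7413)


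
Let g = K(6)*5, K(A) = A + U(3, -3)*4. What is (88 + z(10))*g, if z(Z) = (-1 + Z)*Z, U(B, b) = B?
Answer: 16020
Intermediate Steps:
K(A) = 12 + A (K(A) = A + 3*4 = A + 12 = 12 + A)
z(Z) = Z*(-1 + Z)
g = 90 (g = (12 + 6)*5 = 18*5 = 90)
(88 + z(10))*g = (88 + 10*(-1 + 10))*90 = (88 + 10*9)*90 = (88 + 90)*90 = 178*90 = 16020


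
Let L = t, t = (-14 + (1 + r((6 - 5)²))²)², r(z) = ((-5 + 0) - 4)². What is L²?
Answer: 2027169580810000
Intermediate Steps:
r(z) = 81 (r(z) = (-5 - 4)² = (-9)² = 81)
t = 45024100 (t = (-14 + (1 + 81)²)² = (-14 + 82²)² = (-14 + 6724)² = 6710² = 45024100)
L = 45024100
L² = 45024100² = 2027169580810000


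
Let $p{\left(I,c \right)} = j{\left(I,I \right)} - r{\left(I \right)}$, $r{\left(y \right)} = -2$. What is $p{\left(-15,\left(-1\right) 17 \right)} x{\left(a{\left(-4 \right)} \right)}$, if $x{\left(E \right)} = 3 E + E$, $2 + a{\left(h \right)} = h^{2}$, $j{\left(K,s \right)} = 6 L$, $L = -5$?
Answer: $-1568$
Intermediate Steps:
$j{\left(K,s \right)} = -30$ ($j{\left(K,s \right)} = 6 \left(-5\right) = -30$)
$a{\left(h \right)} = -2 + h^{2}$
$p{\left(I,c \right)} = -28$ ($p{\left(I,c \right)} = -30 - -2 = -30 + 2 = -28$)
$x{\left(E \right)} = 4 E$
$p{\left(-15,\left(-1\right) 17 \right)} x{\left(a{\left(-4 \right)} \right)} = - 28 \cdot 4 \left(-2 + \left(-4\right)^{2}\right) = - 28 \cdot 4 \left(-2 + 16\right) = - 28 \cdot 4 \cdot 14 = \left(-28\right) 56 = -1568$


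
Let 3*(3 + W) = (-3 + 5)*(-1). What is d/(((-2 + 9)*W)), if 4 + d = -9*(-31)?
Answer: -75/7 ≈ -10.714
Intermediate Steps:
W = -11/3 (W = -3 + ((-3 + 5)*(-1))/3 = -3 + (2*(-1))/3 = -3 + (⅓)*(-2) = -3 - ⅔ = -11/3 ≈ -3.6667)
d = 275 (d = -4 - 9*(-31) = -4 + 279 = 275)
d/(((-2 + 9)*W)) = 275/(((-2 + 9)*(-11/3))) = 275/((7*(-11/3))) = 275/(-77/3) = 275*(-3/77) = -75/7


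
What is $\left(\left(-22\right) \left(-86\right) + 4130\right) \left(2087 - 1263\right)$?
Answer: $4962128$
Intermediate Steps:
$\left(\left(-22\right) \left(-86\right) + 4130\right) \left(2087 - 1263\right) = \left(1892 + 4130\right) 824 = 6022 \cdot 824 = 4962128$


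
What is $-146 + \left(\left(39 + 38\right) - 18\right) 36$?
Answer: $1978$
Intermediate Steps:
$-146 + \left(\left(39 + 38\right) - 18\right) 36 = -146 + \left(77 - 18\right) 36 = -146 + 59 \cdot 36 = -146 + 2124 = 1978$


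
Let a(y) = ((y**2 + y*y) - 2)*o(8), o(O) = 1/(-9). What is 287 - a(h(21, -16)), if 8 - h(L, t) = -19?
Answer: 4039/9 ≈ 448.78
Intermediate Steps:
o(O) = -1/9 (o(O) = 1*(-1/9) = -1/9)
h(L, t) = 27 (h(L, t) = 8 - 1*(-19) = 8 + 19 = 27)
a(y) = 2/9 - 2*y**2/9 (a(y) = ((y**2 + y*y) - 2)*(-1/9) = ((y**2 + y**2) - 2)*(-1/9) = (2*y**2 - 2)*(-1/9) = (-2 + 2*y**2)*(-1/9) = 2/9 - 2*y**2/9)
287 - a(h(21, -16)) = 287 - (2/9 - 2/9*27**2) = 287 - (2/9 - 2/9*729) = 287 - (2/9 - 162) = 287 - 1*(-1456/9) = 287 + 1456/9 = 4039/9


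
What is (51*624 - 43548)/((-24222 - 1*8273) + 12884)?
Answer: 3908/6537 ≈ 0.59783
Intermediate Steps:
(51*624 - 43548)/((-24222 - 1*8273) + 12884) = (31824 - 43548)/((-24222 - 8273) + 12884) = -11724/(-32495 + 12884) = -11724/(-19611) = -11724*(-1/19611) = 3908/6537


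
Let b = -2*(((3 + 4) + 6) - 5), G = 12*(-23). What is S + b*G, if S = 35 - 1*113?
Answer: 4338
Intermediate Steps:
G = -276
b = -16 (b = -2*((7 + 6) - 5) = -2*(13 - 5) = -2*8 = -16)
S = -78 (S = 35 - 113 = -78)
S + b*G = -78 - 16*(-276) = -78 + 4416 = 4338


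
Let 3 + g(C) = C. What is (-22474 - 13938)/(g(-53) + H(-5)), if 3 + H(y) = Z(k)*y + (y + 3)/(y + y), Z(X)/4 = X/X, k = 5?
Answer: 91030/197 ≈ 462.08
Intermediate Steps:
g(C) = -3 + C
Z(X) = 4 (Z(X) = 4*(X/X) = 4*1 = 4)
H(y) = -3 + 4*y + (3 + y)/(2*y) (H(y) = -3 + (4*y + (y + 3)/(y + y)) = -3 + (4*y + (3 + y)/((2*y))) = -3 + (4*y + (3 + y)*(1/(2*y))) = -3 + (4*y + (3 + y)/(2*y)) = -3 + 4*y + (3 + y)/(2*y))
(-22474 - 13938)/(g(-53) + H(-5)) = (-22474 - 13938)/((-3 - 53) + (½)*(3 - 5*(-5 + 8*(-5)))/(-5)) = -36412/(-56 + (½)*(-⅕)*(3 - 5*(-5 - 40))) = -36412/(-56 + (½)*(-⅕)*(3 - 5*(-45))) = -36412/(-56 + (½)*(-⅕)*(3 + 225)) = -36412/(-56 + (½)*(-⅕)*228) = -36412/(-56 - 114/5) = -36412/(-394/5) = -36412*(-5/394) = 91030/197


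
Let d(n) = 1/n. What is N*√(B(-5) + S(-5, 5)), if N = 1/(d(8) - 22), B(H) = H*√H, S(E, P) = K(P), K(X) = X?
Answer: -8*√(5 - 5*I*√5)/175 ≈ -0.13425 + 0.087022*I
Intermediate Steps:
S(E, P) = P
d(n) = 1/n
B(H) = H^(3/2)
N = -8/175 (N = 1/(1/8 - 22) = 1/(⅛ - 22) = 1/(-175/8) = -8/175 ≈ -0.045714)
N*√(B(-5) + S(-5, 5)) = -8*√((-5)^(3/2) + 5)/175 = -8*√(-5*I*√5 + 5)/175 = -8*√(5 - 5*I*√5)/175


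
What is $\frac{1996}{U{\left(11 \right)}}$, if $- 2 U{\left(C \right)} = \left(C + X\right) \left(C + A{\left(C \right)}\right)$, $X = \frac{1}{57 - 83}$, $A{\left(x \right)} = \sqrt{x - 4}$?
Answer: $- \frac{570856}{16245} + \frac{51896 \sqrt{7}}{16245} \approx -26.688$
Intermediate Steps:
$A{\left(x \right)} = \sqrt{-4 + x}$
$X = - \frac{1}{26}$ ($X = \frac{1}{-26} = - \frac{1}{26} \approx -0.038462$)
$U{\left(C \right)} = - \frac{\left(- \frac{1}{26} + C\right) \left(C + \sqrt{-4 + C}\right)}{2}$ ($U{\left(C \right)} = - \frac{\left(C - \frac{1}{26}\right) \left(C + \sqrt{-4 + C}\right)}{2} = - \frac{\left(- \frac{1}{26} + C\right) \left(C + \sqrt{-4 + C}\right)}{2}$)
$\frac{1996}{U{\left(11 \right)}} = \frac{1996}{- \frac{11^{2}}{2} + \frac{1}{52} \cdot 11 + \frac{\sqrt{-4 + 11}}{52} - \frac{11 \sqrt{-4 + 11}}{2}} = \frac{1996}{\left(- \frac{1}{2}\right) 121 + \frac{11}{52} + \frac{\sqrt{7}}{52} - \frac{11 \sqrt{7}}{2}} = \frac{1996}{- \frac{121}{2} + \frac{11}{52} + \frac{\sqrt{7}}{52} - \frac{11 \sqrt{7}}{2}} = \frac{1996}{- \frac{3135}{52} - \frac{285 \sqrt{7}}{52}}$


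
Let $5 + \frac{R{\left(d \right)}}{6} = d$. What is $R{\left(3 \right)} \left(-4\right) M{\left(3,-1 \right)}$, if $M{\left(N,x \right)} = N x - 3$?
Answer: $-288$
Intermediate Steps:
$R{\left(d \right)} = -30 + 6 d$
$M{\left(N,x \right)} = -3 + N x$
$R{\left(3 \right)} \left(-4\right) M{\left(3,-1 \right)} = \left(-30 + 6 \cdot 3\right) \left(-4\right) \left(-3 + 3 \left(-1\right)\right) = \left(-30 + 18\right) \left(-4\right) \left(-3 - 3\right) = \left(-12\right) \left(-4\right) \left(-6\right) = 48 \left(-6\right) = -288$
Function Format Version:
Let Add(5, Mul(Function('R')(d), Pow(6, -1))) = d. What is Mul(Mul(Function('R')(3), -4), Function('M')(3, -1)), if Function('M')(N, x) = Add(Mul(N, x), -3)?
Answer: -288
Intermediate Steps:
Function('R')(d) = Add(-30, Mul(6, d))
Function('M')(N, x) = Add(-3, Mul(N, x))
Mul(Mul(Function('R')(3), -4), Function('M')(3, -1)) = Mul(Mul(Add(-30, Mul(6, 3)), -4), Add(-3, Mul(3, -1))) = Mul(Mul(Add(-30, 18), -4), Add(-3, -3)) = Mul(Mul(-12, -4), -6) = Mul(48, -6) = -288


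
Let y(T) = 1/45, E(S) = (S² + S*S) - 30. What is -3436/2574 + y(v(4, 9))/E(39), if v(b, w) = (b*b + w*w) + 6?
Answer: -25872937/19382220 ≈ -1.3349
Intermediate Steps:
E(S) = -30 + 2*S² (E(S) = (S² + S²) - 30 = 2*S² - 30 = -30 + 2*S²)
v(b, w) = 6 + b² + w² (v(b, w) = (b² + w²) + 6 = 6 + b² + w²)
y(T) = 1/45
-3436/2574 + y(v(4, 9))/E(39) = -3436/2574 + 1/(45*(-30 + 2*39²)) = -3436*1/2574 + 1/(45*(-30 + 2*1521)) = -1718/1287 + 1/(45*(-30 + 3042)) = -1718/1287 + (1/45)/3012 = -1718/1287 + (1/45)*(1/3012) = -1718/1287 + 1/135540 = -25872937/19382220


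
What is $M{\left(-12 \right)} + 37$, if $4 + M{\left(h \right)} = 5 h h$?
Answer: $753$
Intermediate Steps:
$M{\left(h \right)} = -4 + 5 h^{2}$ ($M{\left(h \right)} = -4 + 5 h h = -4 + 5 h^{2}$)
$M{\left(-12 \right)} + 37 = \left(-4 + 5 \left(-12\right)^{2}\right) + 37 = \left(-4 + 5 \cdot 144\right) + 37 = \left(-4 + 720\right) + 37 = 716 + 37 = 753$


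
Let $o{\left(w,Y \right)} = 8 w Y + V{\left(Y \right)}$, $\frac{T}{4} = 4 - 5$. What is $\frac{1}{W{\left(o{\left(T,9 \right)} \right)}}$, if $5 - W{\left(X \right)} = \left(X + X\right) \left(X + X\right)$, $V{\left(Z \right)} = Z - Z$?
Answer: $- \frac{1}{331771} \approx -3.0141 \cdot 10^{-6}$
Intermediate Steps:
$V{\left(Z \right)} = 0$
$T = -4$ ($T = 4 \left(4 - 5\right) = 4 \left(-1\right) = -4$)
$o{\left(w,Y \right)} = 8 Y w$ ($o{\left(w,Y \right)} = 8 w Y + 0 = 8 Y w + 0 = 8 Y w$)
$W{\left(X \right)} = 5 - 4 X^{2}$ ($W{\left(X \right)} = 5 - \left(X + X\right) \left(X + X\right) = 5 - 2 X 2 X = 5 - 4 X^{2}$)
$\frac{1}{W{\left(o{\left(T,9 \right)} \right)}} = \frac{1}{5 - 4 \left(8 \cdot 9 \left(-4\right)\right)^{2}} = \frac{1}{5 - 4 \left(-288\right)^{2}} = \frac{1}{5 - 331776} = \frac{1}{-331771} = - \frac{1}{331771}$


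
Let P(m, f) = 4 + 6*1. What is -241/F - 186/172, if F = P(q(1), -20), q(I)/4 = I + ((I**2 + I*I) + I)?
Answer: -5414/215 ≈ -25.181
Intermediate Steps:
q(I) = 8*I + 8*I**2 (q(I) = 4*(I + ((I**2 + I*I) + I)) = 4*(I + ((I**2 + I**2) + I)) = 4*(I + (2*I**2 + I)) = 4*(I + (I + 2*I**2)) = 4*(2*I + 2*I**2) = 8*I + 8*I**2)
P(m, f) = 10 (P(m, f) = 4 + 6 = 10)
F = 10
-241/F - 186/172 = -241/10 - 186/172 = -241*1/10 - 186*1/172 = -241/10 - 93/86 = -5414/215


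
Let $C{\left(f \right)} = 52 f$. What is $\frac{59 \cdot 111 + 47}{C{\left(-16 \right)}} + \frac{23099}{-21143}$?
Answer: $- \frac{39669399}{4397744} \approx -9.0204$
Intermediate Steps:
$\frac{59 \cdot 111 + 47}{C{\left(-16 \right)}} + \frac{23099}{-21143} = \frac{59 \cdot 111 + 47}{52 \left(-16\right)} + \frac{23099}{-21143} = \frac{6549 + 47}{-832} + 23099 \left(- \frac{1}{21143}\right) = 6596 \left(- \frac{1}{832}\right) - \frac{23099}{21143} = - \frac{1649}{208} - \frac{23099}{21143} = - \frac{39669399}{4397744}$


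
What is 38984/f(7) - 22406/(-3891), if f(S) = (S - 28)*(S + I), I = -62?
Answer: 5380778/136185 ≈ 39.511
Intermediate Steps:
f(S) = (-62 + S)*(-28 + S) (f(S) = (S - 28)*(S - 62) = (-28 + S)*(-62 + S) = (-62 + S)*(-28 + S))
38984/f(7) - 22406/(-3891) = 38984/(1736 + 7² - 90*7) - 22406/(-3891) = 38984/(1736 + 49 - 630) - 22406*(-1/3891) = 38984/1155 + 22406/3891 = 38984*(1/1155) + 22406/3891 = 3544/105 + 22406/3891 = 5380778/136185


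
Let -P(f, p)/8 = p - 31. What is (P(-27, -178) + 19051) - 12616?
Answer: 8107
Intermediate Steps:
P(f, p) = 248 - 8*p (P(f, p) = -8*(p - 31) = -8*(-31 + p) = 248 - 8*p)
(P(-27, -178) + 19051) - 12616 = ((248 - 8*(-178)) + 19051) - 12616 = ((248 + 1424) + 19051) - 12616 = (1672 + 19051) - 12616 = 20723 - 12616 = 8107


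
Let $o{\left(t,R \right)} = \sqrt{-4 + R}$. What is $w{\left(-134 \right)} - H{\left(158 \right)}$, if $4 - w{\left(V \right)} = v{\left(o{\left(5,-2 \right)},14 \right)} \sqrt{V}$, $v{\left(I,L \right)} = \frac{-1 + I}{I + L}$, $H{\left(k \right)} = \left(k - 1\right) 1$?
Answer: $\frac{\sqrt{134} - 153 \sqrt{6} + 2142 i - 2 i \sqrt{201}}{\sqrt{6} - 14 i} \approx -150.89 + 0.45845 i$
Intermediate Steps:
$H{\left(k \right)} = -1 + k$ ($H{\left(k \right)} = \left(-1 + k\right) 1 = -1 + k$)
$v{\left(I,L \right)} = \frac{-1 + I}{I + L}$
$w{\left(V \right)} = 4 - \frac{\sqrt{V} \left(-1 + i \sqrt{6}\right)}{14 + i \sqrt{6}}$ ($w{\left(V \right)} = 4 - \frac{-1 + \sqrt{-4 - 2}}{\sqrt{-4 - 2} + 14} \sqrt{V} = 4 - \frac{-1 + \sqrt{-6}}{\sqrt{-6} + 14} \sqrt{V} = 4 - \frac{-1 + i \sqrt{6}}{i \sqrt{6} + 14} \sqrt{V} = 4 - \frac{-1 + i \sqrt{6}}{14 + i \sqrt{6}} \sqrt{V} = 4 - \frac{\sqrt{V} \left(-1 + i \sqrt{6}\right)}{14 + i \sqrt{6}}$)
$w{\left(-134 \right)} - H{\left(158 \right)} = \left(4 + \frac{4 \sqrt{-134}}{101} - \frac{15 i \sqrt{6} \sqrt{-134}}{202}\right) - \left(-1 + 158\right) = \left(4 + \frac{4 i \sqrt{134}}{101} - \frac{15 i \sqrt{6} i \sqrt{134}}{202}\right) - 157 = \left(4 + \frac{4 i \sqrt{134}}{101} + \frac{15 \sqrt{201}}{101}\right) - 157 = \left(4 + \frac{15 \sqrt{201}}{101} + \frac{4 i \sqrt{134}}{101}\right) - 157 = -153 + \frac{15 \sqrt{201}}{101} + \frac{4 i \sqrt{134}}{101}$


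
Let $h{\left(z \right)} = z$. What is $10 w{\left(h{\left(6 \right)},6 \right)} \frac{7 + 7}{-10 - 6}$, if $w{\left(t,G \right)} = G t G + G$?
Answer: $- \frac{3885}{2} \approx -1942.5$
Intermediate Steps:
$w{\left(t,G \right)} = G + t G^{2}$ ($w{\left(t,G \right)} = t G^{2} + G = G + t G^{2}$)
$10 w{\left(h{\left(6 \right)},6 \right)} \frac{7 + 7}{-10 - 6} = 10 \cdot 6 \left(1 + 6 \cdot 6\right) \frac{7 + 7}{-10 - 6} = 10 \cdot 6 \left(1 + 36\right) \frac{14}{-16} = 10 \cdot 6 \cdot 37 \cdot 14 \left(- \frac{1}{16}\right) = 10 \cdot 222 \left(- \frac{7}{8}\right) = 2220 \left(- \frac{7}{8}\right) = - \frac{3885}{2}$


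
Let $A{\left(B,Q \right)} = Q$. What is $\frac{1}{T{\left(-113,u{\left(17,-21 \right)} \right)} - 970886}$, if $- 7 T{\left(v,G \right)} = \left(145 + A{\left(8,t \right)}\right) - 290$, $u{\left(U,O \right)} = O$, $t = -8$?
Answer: $- \frac{7}{6796049} \approx -1.03 \cdot 10^{-6}$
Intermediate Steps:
$T{\left(v,G \right)} = \frac{153}{7}$ ($T{\left(v,G \right)} = - \frac{\left(145 - 8\right) - 290}{7} = - \frac{137 - 290}{7} = \left(- \frac{1}{7}\right) \left(-153\right) = \frac{153}{7}$)
$\frac{1}{T{\left(-113,u{\left(17,-21 \right)} \right)} - 970886} = \frac{1}{\frac{153}{7} - 970886} = \frac{1}{- \frac{6796049}{7}} = - \frac{7}{6796049}$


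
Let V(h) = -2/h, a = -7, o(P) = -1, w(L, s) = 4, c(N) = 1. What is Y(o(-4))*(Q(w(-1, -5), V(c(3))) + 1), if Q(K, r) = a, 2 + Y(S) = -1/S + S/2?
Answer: 9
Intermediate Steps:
Y(S) = -2 + S/2 - 1/S (Y(S) = -2 + (-1/S + S/2) = -2 + (S/2 - 1/S) = -2 + S/2 - 1/S)
Q(K, r) = -7
Y(o(-4))*(Q(w(-1, -5), V(c(3))) + 1) = (-2 + (½)*(-1) - 1/(-1))*(-7 + 1) = (-2 - ½ - 1*(-1))*(-6) = (-2 - ½ + 1)*(-6) = -3/2*(-6) = 9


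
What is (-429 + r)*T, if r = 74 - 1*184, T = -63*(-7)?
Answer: -237699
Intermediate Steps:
T = 441
r = -110 (r = 74 - 184 = -110)
(-429 + r)*T = (-429 - 110)*441 = -539*441 = -237699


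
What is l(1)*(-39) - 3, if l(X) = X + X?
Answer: -81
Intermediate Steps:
l(X) = 2*X
l(1)*(-39) - 3 = (2*1)*(-39) - 3 = 2*(-39) - 3 = -78 - 3 = -81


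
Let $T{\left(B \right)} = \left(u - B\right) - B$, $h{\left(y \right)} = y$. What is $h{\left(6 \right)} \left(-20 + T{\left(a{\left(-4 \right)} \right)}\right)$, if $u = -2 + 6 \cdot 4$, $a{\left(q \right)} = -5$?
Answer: $72$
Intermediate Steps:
$u = 22$ ($u = -2 + 24 = 22$)
$T{\left(B \right)} = 22 - 2 B$ ($T{\left(B \right)} = \left(22 - B\right) - B = 22 - 2 B$)
$h{\left(6 \right)} \left(-20 + T{\left(a{\left(-4 \right)} \right)}\right) = 6 \left(-20 + \left(22 - -10\right)\right) = 6 \left(-20 + \left(22 + 10\right)\right) = 6 \left(-20 + 32\right) = 6 \cdot 12 = 72$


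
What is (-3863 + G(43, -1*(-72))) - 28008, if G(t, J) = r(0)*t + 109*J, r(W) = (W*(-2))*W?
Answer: -24023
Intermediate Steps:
r(W) = -2*W**2 (r(W) = (-2*W)*W = -2*W**2)
G(t, J) = 109*J (G(t, J) = (-2*0**2)*t + 109*J = (-2*0)*t + 109*J = 0*t + 109*J = 0 + 109*J = 109*J)
(-3863 + G(43, -1*(-72))) - 28008 = (-3863 + 109*(-1*(-72))) - 28008 = (-3863 + 109*72) - 28008 = (-3863 + 7848) - 28008 = 3985 - 28008 = -24023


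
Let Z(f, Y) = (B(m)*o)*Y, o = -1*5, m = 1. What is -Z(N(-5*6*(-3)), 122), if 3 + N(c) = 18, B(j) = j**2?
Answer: 610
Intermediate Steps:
o = -5
N(c) = 15 (N(c) = -3 + 18 = 15)
Z(f, Y) = -5*Y (Z(f, Y) = (1**2*(-5))*Y = (1*(-5))*Y = -5*Y)
-Z(N(-5*6*(-3)), 122) = -(-5)*122 = -1*(-610) = 610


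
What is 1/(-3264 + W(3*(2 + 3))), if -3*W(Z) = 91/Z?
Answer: -45/146971 ≈ -0.00030618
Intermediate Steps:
W(Z) = -91/(3*Z)
1/(-3264 + W(3*(2 + 3))) = 1/(-3264 - 91*1/(3*(2 + 3))/3) = 1/(-3264 - 91/(3*(3*5))) = 1/(-3264 - 91/3/15) = 1/(-3264 - 91/3*1/15) = 1/(-3264 - 91/45) = 1/(-146971/45) = -45/146971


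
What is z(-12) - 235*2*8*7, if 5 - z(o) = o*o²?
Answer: -24587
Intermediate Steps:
z(o) = 5 - o³ (z(o) = 5 - o*o² = 5 - o³)
z(-12) - 235*2*8*7 = (5 - 1*(-12)³) - 235*2*8*7 = (5 - 1*(-1728)) - 3760*7 = (5 + 1728) - 235*112 = 1733 - 26320 = -24587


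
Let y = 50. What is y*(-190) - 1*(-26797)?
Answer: 17297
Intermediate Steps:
y*(-190) - 1*(-26797) = 50*(-190) - 1*(-26797) = -9500 + 26797 = 17297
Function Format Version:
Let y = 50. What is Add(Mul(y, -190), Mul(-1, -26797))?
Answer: 17297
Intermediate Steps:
Add(Mul(y, -190), Mul(-1, -26797)) = Add(Mul(50, -190), Mul(-1, -26797)) = Add(-9500, 26797) = 17297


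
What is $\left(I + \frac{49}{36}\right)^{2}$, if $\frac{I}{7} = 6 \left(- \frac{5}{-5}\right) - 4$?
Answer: $\frac{305809}{1296} \approx 235.96$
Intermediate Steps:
$I = 14$ ($I = 7 \left(6 \left(- \frac{5}{-5}\right) - 4\right) = 7 \left(6 \left(\left(-5\right) \left(- \frac{1}{5}\right)\right) - 4\right) = 7 \left(6 \cdot 1 - 4\right) = 7 \left(6 - 4\right) = 7 \cdot 2 = 14$)
$\left(I + \frac{49}{36}\right)^{2} = \left(14 + \frac{49}{36}\right)^{2} = \left(\frac{553}{36}\right)^{2} = \frac{305809}{1296}$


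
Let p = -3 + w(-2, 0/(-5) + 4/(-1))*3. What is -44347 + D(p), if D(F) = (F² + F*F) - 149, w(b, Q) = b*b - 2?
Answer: -44478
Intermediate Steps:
w(b, Q) = -2 + b² (w(b, Q) = b² - 2 = -2 + b²)
p = 3 (p = -3 + (-2 + (-2)²)*3 = -3 + (-2 + 4)*3 = -3 + 2*3 = -3 + 6 = 3)
D(F) = -149 + 2*F² (D(F) = (F² + F²) - 149 = 2*F² - 149 = -149 + 2*F²)
-44347 + D(p) = -44347 + (-149 + 2*3²) = -44347 + (-149 + 2*9) = -44347 + (-149 + 18) = -44347 - 131 = -44478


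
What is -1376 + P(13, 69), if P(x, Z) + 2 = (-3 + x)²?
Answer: -1278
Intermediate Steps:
P(x, Z) = -2 + (-3 + x)²
-1376 + P(13, 69) = -1376 + (-2 + (-3 + 13)²) = -1376 + (-2 + 10²) = -1376 + (-2 + 100) = -1376 + 98 = -1278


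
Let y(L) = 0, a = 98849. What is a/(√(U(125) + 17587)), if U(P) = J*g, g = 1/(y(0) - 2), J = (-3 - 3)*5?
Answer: 98849*√17602/17602 ≈ 745.06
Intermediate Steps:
J = -30 (J = -6*5 = -30)
g = -½ (g = 1/(0 - 2) = 1/(-2) = -½ ≈ -0.50000)
U(P) = 15 (U(P) = -30*(-½) = 15)
a/(√(U(125) + 17587)) = 98849/(√(15 + 17587)) = 98849/(√17602) = 98849*(√17602/17602) = 98849*√17602/17602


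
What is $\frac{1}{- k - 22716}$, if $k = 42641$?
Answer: $- \frac{1}{65357} \approx -1.5301 \cdot 10^{-5}$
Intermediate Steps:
$\frac{1}{- k - 22716} = \frac{1}{\left(-1\right) 42641 - 22716} = \frac{1}{-42641 - 22716} = \frac{1}{-65357} = - \frac{1}{65357}$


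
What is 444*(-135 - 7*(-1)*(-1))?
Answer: -63048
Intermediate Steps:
444*(-135 - 7*(-1)*(-1)) = 444*(-135 + 7*(-1)) = 444*(-135 - 7) = 444*(-142) = -63048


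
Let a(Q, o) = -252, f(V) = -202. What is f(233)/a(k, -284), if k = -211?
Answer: 101/126 ≈ 0.80159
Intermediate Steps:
f(233)/a(k, -284) = -202/(-252) = -202*(-1/252) = 101/126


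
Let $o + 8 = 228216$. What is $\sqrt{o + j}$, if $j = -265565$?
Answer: $i \sqrt{37357} \approx 193.28 i$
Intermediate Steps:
$o = 228208$ ($o = -8 + 228216 = 228208$)
$\sqrt{o + j} = \sqrt{228208 - 265565} = \sqrt{-37357} = i \sqrt{37357}$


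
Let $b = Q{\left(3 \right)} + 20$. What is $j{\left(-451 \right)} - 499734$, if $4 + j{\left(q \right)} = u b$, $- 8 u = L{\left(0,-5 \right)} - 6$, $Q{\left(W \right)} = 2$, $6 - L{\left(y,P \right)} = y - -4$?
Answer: $-499727$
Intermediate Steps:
$L{\left(y,P \right)} = 2 - y$ ($L{\left(y,P \right)} = 6 - \left(y - -4\right) = 6 - \left(y + 4\right) = 6 - \left(4 + y\right) = 2 - y$)
$b = 22$ ($b = 2 + 20 = 22$)
$u = \frac{1}{2}$ ($u = - \frac{\left(2 - 0\right) - 6}{8} = - \frac{\left(2 + 0\right) - 6}{8} = - \frac{2 - 6}{8} = \left(- \frac{1}{8}\right) \left(-4\right) = \frac{1}{2} \approx 0.5$)
$j{\left(q \right)} = 7$ ($j{\left(q \right)} = -4 + \frac{1}{2} \cdot 22 = -4 + 11 = 7$)
$j{\left(-451 \right)} - 499734 = 7 - 499734 = -499727$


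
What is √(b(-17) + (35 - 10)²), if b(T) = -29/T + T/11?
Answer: √21861235/187 ≈ 25.003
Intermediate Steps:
b(T) = -29/T + T/11 (b(T) = -29/T + T*(1/11) = -29/T + T/11)
√(b(-17) + (35 - 10)²) = √((-29/(-17) + (1/11)*(-17)) + (35 - 10)²) = √((-29*(-1/17) - 17/11) + 25²) = √((29/17 - 17/11) + 625) = √(30/187 + 625) = √(116905/187) = √21861235/187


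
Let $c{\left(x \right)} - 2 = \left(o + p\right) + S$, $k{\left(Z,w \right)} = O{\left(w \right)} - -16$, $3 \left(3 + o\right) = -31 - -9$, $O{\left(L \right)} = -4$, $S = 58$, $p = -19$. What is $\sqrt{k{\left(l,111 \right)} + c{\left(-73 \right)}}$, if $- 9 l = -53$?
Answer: $\frac{8 \sqrt{6}}{3} \approx 6.532$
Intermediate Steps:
$l = \frac{53}{9}$ ($l = \left(- \frac{1}{9}\right) \left(-53\right) = \frac{53}{9} \approx 5.8889$)
$o = - \frac{31}{3}$ ($o = -3 + \frac{-31 - -9}{3} = -3 + \frac{-31 + 9}{3} = -3 + \frac{1}{3} \left(-22\right) = -3 - \frac{22}{3} = - \frac{31}{3} \approx -10.333$)
$k{\left(Z,w \right)} = 12$ ($k{\left(Z,w \right)} = -4 - -16 = -4 + 16 = 12$)
$c{\left(x \right)} = \frac{92}{3}$ ($c{\left(x \right)} = 2 + \left(\left(- \frac{31}{3} - 19\right) + 58\right) = 2 + \left(- \frac{88}{3} + 58\right) = 2 + \frac{86}{3} = \frac{92}{3}$)
$\sqrt{k{\left(l,111 \right)} + c{\left(-73 \right)}} = \sqrt{12 + \frac{92}{3}} = \sqrt{\frac{128}{3}} = \frac{8 \sqrt{6}}{3}$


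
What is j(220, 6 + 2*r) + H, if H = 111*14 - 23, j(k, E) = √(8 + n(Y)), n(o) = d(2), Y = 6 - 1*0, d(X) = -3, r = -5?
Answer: 1531 + √5 ≈ 1533.2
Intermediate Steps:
Y = 6 (Y = 6 + 0 = 6)
n(o) = -3
j(k, E) = √5 (j(k, E) = √(8 - 3) = √5)
H = 1531 (H = 1554 - 23 = 1531)
j(220, 6 + 2*r) + H = √5 + 1531 = 1531 + √5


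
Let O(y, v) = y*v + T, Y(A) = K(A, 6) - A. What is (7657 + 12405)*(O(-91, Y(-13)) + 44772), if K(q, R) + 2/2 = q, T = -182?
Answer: 896390222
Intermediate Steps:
K(q, R) = -1 + q
Y(A) = -1 (Y(A) = (-1 + A) - A = -1)
O(y, v) = -182 + v*y (O(y, v) = y*v - 182 = v*y - 182 = -182 + v*y)
(7657 + 12405)*(O(-91, Y(-13)) + 44772) = (7657 + 12405)*((-182 - 1*(-91)) + 44772) = 20062*((-182 + 91) + 44772) = 20062*(-91 + 44772) = 20062*44681 = 896390222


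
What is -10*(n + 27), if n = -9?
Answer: -180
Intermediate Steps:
-10*(n + 27) = -10*(-9 + 27) = -10*18 = -180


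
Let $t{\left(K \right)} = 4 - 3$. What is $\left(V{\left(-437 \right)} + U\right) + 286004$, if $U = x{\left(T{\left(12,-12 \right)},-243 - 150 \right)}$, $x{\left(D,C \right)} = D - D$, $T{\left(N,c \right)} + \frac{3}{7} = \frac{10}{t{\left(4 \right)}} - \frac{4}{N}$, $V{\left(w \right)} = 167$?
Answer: $286171$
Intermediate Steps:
$t{\left(K \right)} = 1$
$T{\left(N,c \right)} = \frac{67}{7} - \frac{4}{N}$ ($T{\left(N,c \right)} = - \frac{3}{7} + \left(\frac{10}{1} - \frac{4}{N}\right) = - \frac{3}{7} + \left(10 \cdot 1 - \frac{4}{N}\right) = - \frac{3}{7} + \left(10 - \frac{4}{N}\right) = \frac{67}{7} - \frac{4}{N}$)
$x{\left(D,C \right)} = 0$
$U = 0$
$\left(V{\left(-437 \right)} + U\right) + 286004 = \left(167 + 0\right) + 286004 = 167 + 286004 = 286171$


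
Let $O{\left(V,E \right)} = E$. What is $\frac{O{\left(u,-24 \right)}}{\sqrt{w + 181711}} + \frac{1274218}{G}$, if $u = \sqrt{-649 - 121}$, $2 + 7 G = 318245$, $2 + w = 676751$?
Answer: $\frac{8919526}{318243} - \frac{12 \sqrt{214615}}{214615} \approx 28.001$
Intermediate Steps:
$w = 676749$ ($w = -2 + 676751 = 676749$)
$G = \frac{318243}{7}$ ($G = - \frac{2}{7} + \frac{1}{7} \cdot 318245 = - \frac{2}{7} + \frac{318245}{7} = \frac{318243}{7} \approx 45463.0$)
$u = i \sqrt{770}$ ($u = \sqrt{-770} = i \sqrt{770} \approx 27.749 i$)
$\frac{O{\left(u,-24 \right)}}{\sqrt{w + 181711}} + \frac{1274218}{G} = - \frac{24}{\sqrt{676749 + 181711}} + \frac{1274218}{\frac{318243}{7}} = - \frac{24}{\sqrt{858460}} + 1274218 \cdot \frac{7}{318243} = - \frac{24}{2 \sqrt{214615}} + \frac{8919526}{318243} = - 24 \frac{\sqrt{214615}}{429230} + \frac{8919526}{318243} = - \frac{12 \sqrt{214615}}{214615} + \frac{8919526}{318243} = \frac{8919526}{318243} - \frac{12 \sqrt{214615}}{214615}$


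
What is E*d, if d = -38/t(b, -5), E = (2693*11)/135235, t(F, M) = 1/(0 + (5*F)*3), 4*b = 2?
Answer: -1688511/27047 ≈ -62.429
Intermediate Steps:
b = 1/2 (b = (1/4)*2 = 1/2 ≈ 0.50000)
t(F, M) = 1/(15*F) (t(F, M) = 1/(0 + 15*F) = 1/(15*F))
E = 29623/135235 (E = 29623*(1/135235) = 29623/135235 ≈ 0.21905)
d = -285 (d = -38/(1/(15*(1/2))) = -38/((1/15)*2) = -38/2/15 = -38*15/2 = -285)
E*d = (29623/135235)*(-285) = -1688511/27047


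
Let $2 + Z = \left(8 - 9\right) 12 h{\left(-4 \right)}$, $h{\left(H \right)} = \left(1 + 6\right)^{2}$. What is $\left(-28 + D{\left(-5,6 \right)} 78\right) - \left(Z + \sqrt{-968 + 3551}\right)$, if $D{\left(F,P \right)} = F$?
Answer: $172 - 3 \sqrt{287} \approx 121.18$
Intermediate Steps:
$h{\left(H \right)} = 49$ ($h{\left(H \right)} = 7^{2} = 49$)
$Z = -590$ ($Z = -2 + \left(8 - 9\right) 12 \cdot 49 = -2 + \left(-1\right) 12 \cdot 49 = -2 - 588 = -590$)
$\left(-28 + D{\left(-5,6 \right)} 78\right) - \left(Z + \sqrt{-968 + 3551}\right) = \left(-28 - 390\right) - \left(-590 + \sqrt{-968 + 3551}\right) = \left(-28 - 390\right) - \left(-590 + \sqrt{2583}\right) = -418 - \left(-590 + 3 \sqrt{287}\right) = -418 + \left(590 - 3 \sqrt{287}\right) = 172 - 3 \sqrt{287}$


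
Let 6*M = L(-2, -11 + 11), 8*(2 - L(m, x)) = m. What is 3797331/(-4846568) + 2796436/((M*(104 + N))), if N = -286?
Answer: -54213505597955/1323113064 ≈ -40974.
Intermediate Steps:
L(m, x) = 2 - m/8
M = 3/8 (M = (2 - ⅛*(-2))/6 = (2 + ¼)/6 = (⅙)*(9/4) = 3/8 ≈ 0.37500)
3797331/(-4846568) + 2796436/((M*(104 + N))) = 3797331/(-4846568) + 2796436/((3*(104 - 286)/8)) = 3797331*(-1/4846568) + 2796436/(((3/8)*(-182))) = -3797331/4846568 + 2796436/(-273/4) = -3797331/4846568 + 2796436*(-4/273) = -3797331/4846568 - 11185744/273 = -54213505597955/1323113064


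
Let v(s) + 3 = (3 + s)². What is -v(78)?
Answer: -6558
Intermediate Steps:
v(s) = -3 + (3 + s)²
-v(78) = -(-3 + (3 + 78)²) = -(-3 + 81²) = -(-3 + 6561) = -1*6558 = -6558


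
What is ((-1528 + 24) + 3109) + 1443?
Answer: 3048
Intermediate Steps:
((-1528 + 24) + 3109) + 1443 = (-1504 + 3109) + 1443 = 1605 + 1443 = 3048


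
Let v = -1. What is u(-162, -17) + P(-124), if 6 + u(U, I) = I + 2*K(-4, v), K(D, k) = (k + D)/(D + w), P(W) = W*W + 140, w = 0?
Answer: 30991/2 ≈ 15496.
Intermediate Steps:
P(W) = 140 + W² (P(W) = W² + 140 = 140 + W²)
K(D, k) = (D + k)/D (K(D, k) = (k + D)/(D + 0) = (D + k)/D)
u(U, I) = -7/2 + I (u(U, I) = -6 + (I + 2*((-4 - 1)/(-4))) = -6 + (I + 2*(-¼*(-5))) = -6 + (I + 2*(5/4)) = -6 + (I + 5/2) = -6 + (5/2 + I) = -7/2 + I)
u(-162, -17) + P(-124) = (-7/2 - 17) + (140 + (-124)²) = -41/2 + (140 + 15376) = -41/2 + 15516 = 30991/2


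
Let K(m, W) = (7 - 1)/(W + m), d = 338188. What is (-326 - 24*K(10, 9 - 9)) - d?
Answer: -1692642/5 ≈ -3.3853e+5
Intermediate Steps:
K(m, W) = 6/(W + m)
(-326 - 24*K(10, 9 - 9)) - d = (-326 - 144/((9 - 9) + 10)) - 1*338188 = (-326 - 144/(0 + 10)) - 338188 = (-326 - 144/10) - 338188 = (-326 - 24*⅗) - 338188 = (-326 - 72/5) - 338188 = -1702/5 - 338188 = -1692642/5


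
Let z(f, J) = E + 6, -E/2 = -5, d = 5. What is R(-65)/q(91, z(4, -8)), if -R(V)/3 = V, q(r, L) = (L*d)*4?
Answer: 39/64 ≈ 0.60938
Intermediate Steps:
E = 10 (E = -2*(-5) = 10)
z(f, J) = 16 (z(f, J) = 10 + 6 = 16)
q(r, L) = 20*L (q(r, L) = (L*5)*4 = (5*L)*4 = 20*L)
R(V) = -3*V
R(-65)/q(91, z(4, -8)) = (-3*(-65))/((20*16)) = 195/320 = 195*(1/320) = 39/64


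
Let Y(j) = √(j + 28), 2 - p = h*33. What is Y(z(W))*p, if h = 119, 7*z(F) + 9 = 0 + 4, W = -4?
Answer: -3925*√1337/7 ≈ -20503.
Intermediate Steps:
z(F) = -5/7 (z(F) = -9/7 + (0 + 4)/7 = -9/7 + (⅐)*4 = -9/7 + 4/7 = -5/7)
p = -3925 (p = 2 - 119*33 = 2 - 1*3927 = 2 - 3927 = -3925)
Y(j) = √(28 + j)
Y(z(W))*p = √(28 - 5/7)*(-3925) = √(191/7)*(-3925) = (√1337/7)*(-3925) = -3925*√1337/7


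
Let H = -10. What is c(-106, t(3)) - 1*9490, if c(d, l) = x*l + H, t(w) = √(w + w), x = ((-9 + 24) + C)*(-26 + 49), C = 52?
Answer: -9500 + 1541*√6 ≈ -5725.3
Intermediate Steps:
x = 1541 (x = ((-9 + 24) + 52)*(-26 + 49) = (15 + 52)*23 = 67*23 = 1541)
t(w) = √2*√w (t(w) = √(2*w) = √2*√w)
c(d, l) = -10 + 1541*l (c(d, l) = 1541*l - 10 = -10 + 1541*l)
c(-106, t(3)) - 1*9490 = (-10 + 1541*(√2*√3)) - 1*9490 = (-10 + 1541*√6) - 9490 = -9500 + 1541*√6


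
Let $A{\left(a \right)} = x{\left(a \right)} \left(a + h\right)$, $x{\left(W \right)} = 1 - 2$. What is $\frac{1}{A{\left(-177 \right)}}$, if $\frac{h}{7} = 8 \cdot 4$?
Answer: $- \frac{1}{47} \approx -0.021277$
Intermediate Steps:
$x{\left(W \right)} = -1$
$h = 224$ ($h = 7 \cdot 8 \cdot 4 = 7 \cdot 32 = 224$)
$A{\left(a \right)} = -224 - a$ ($A{\left(a \right)} = - (a + 224) = - (224 + a) = -224 - a$)
$\frac{1}{A{\left(-177 \right)}} = \frac{1}{-224 - -177} = \frac{1}{-224 + 177} = \frac{1}{-47} = - \frac{1}{47}$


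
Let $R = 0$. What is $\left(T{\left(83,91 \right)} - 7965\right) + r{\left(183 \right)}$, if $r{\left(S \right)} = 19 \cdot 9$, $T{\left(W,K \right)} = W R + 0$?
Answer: $-7794$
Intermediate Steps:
$T{\left(W,K \right)} = 0$ ($T{\left(W,K \right)} = W 0 + 0 = 0 + 0 = 0$)
$r{\left(S \right)} = 171$
$\left(T{\left(83,91 \right)} - 7965\right) + r{\left(183 \right)} = \left(0 - 7965\right) + 171 = -7965 + 171 = -7794$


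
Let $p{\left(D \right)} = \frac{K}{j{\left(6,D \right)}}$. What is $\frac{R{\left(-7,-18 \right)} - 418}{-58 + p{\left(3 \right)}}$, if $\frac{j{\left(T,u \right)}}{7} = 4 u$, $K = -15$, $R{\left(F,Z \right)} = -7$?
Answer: $\frac{11900}{1629} \approx 7.3051$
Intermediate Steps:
$j{\left(T,u \right)} = 28 u$ ($j{\left(T,u \right)} = 7 \cdot 4 u = 28 u$)
$p{\left(D \right)} = - \frac{15}{28 D}$
$\frac{R{\left(-7,-18 \right)} - 418}{-58 + p{\left(3 \right)}} = \frac{-7 - 418}{-58 - \frac{15}{28 \cdot 3}} = - \frac{425}{-58 - \frac{5}{28}} = - \frac{425}{- \frac{1629}{28}} = \left(-425\right) \left(- \frac{28}{1629}\right) = \frac{11900}{1629}$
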